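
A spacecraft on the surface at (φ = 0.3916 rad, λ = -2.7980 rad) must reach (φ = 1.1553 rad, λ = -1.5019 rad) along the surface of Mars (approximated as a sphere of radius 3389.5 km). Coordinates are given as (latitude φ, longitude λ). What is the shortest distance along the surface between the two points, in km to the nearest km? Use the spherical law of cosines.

With latitudes φ₁ = 22.437°, φ₂ = 66.194° and longitude difference Δλ = 74.261°:
cos c = sin φ₁ sin φ₂ + cos φ₁ cos φ₂ cos Δλ = (0.3817)(0.9149) + (0.9243)(0.4036)(0.2713) = 0.45040,
so c = arccos(0.45040) = 1.10359 rad.
Distance = R·c = 3389.5 × 1.1036 ≈ 3741 km.

3741 km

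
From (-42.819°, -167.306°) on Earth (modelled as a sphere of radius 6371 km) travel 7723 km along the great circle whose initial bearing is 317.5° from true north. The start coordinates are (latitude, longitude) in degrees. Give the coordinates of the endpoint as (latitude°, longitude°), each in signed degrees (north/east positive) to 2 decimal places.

Angular distance δ = d/R = 7723/6371 = 1.21221 rad; initial bearing θ = 5.5414 rad.
sin φ₂ = sin φ₁ cos δ + cos φ₁ sin δ cos θ = (-0.6797)(0.3509) + (0.7335)(0.9364)(0.7373) = 0.2679, so φ₂ = 15.54°.
Δλ = atan2(sin θ sin δ cos φ₁, cos δ − sin φ₁ sin φ₂) = atan2(-0.4640, 0.5330) = -41.042°.
λ₂ = -167.306° − 41.042° = -208.35° → 151.65° after wrapping to (−180°, 180°].

15.54°, 151.65°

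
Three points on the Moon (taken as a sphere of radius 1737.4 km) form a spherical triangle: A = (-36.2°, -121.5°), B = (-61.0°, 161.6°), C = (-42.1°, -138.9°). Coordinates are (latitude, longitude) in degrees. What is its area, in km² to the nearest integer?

Side lengths (central angles): a = 0.6936, b = 0.2564, c = 0.9207 rad; semiperimeter s = 0.9354.
By l'Huilier's theorem, tan(E/4) = √[tan(s/2) tan((s−a)/2) tan((s−b)/2) tan((s−c)/2)], giving spherical excess E = 0.0504 rad.
Area = E·R² = 0.0504 × (1737.4)² ≈ 152083 km².

152083 km²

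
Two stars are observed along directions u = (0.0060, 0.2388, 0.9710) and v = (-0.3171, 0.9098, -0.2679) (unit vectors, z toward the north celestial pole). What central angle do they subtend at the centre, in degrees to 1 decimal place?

92.6°

u·v = -0.0448; |u| = 1.0000, |v| = 1.0000.
cos θ = (u·v)/(|u||v|) = -0.0448, so θ = 92.6°.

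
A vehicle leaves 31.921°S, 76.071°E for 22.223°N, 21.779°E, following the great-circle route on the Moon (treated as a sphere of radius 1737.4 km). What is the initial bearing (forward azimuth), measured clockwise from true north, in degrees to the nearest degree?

Δλ = -54.292° = -0.9476 rad.
y = sin Δλ · cos φ₂ = (-0.8120)(0.9257) = -0.7517
x = cos φ₁ sin φ₂ − sin φ₁ cos φ₂ cos Δλ = (0.8488)(0.3782) − (-0.5287)(0.9257)(0.5837) = 0.6067
θ = atan2(y, x) = -51.09°; adding 360° gives 309°.

309°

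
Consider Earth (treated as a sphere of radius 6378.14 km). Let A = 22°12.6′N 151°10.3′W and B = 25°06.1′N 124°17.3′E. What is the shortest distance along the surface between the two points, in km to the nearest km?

Let φ₁ = 0.3876 rad, φ₂ = 0.4381 rad, and Δλ = -1.4755 rad.
cos c = sin φ₁ sin φ₂ + cos φ₁ cos φ₂ cos Δλ = (0.3780)(0.4242) + (0.9258)(0.9056)(0.0952) = 0.24013,
so c = arccos(0.24013) = 1.32830 rad.
Distance = R·c = 6378.14 × 1.3283 ≈ 8472 km.

8472 km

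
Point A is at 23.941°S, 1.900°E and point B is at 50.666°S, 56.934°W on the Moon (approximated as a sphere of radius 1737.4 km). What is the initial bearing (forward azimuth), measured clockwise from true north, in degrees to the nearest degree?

With φ₁ = -0.4178, φ₂ = -0.8843, Δλ = -1.0268 rad, the forward-azimuth formula gives
θ = atan2( sin Δλ cos φ₂ , cos φ₁ sin φ₂ − sin φ₁ cos φ₂ cos Δλ ) = atan2(-0.5424, -0.5738) = -136.61°.
Adding 360° brings this into [0°, 360°): 223°.

223°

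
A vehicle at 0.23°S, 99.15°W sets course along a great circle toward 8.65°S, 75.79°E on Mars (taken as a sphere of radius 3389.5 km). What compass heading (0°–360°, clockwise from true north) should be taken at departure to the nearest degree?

151°

Δλ = 174.940° = 3.0533 rad.
y = sin Δλ · cos φ₂ = (0.0882)(0.9886) = 0.0872
x = cos φ₁ sin φ₂ − sin φ₁ cos φ₂ cos Δλ = (1.0000)(-0.1504) − (-0.0040)(0.9886)(-0.9961) = -0.1544
θ = atan2(y, x) = 150.54°, so the bearing is 151°.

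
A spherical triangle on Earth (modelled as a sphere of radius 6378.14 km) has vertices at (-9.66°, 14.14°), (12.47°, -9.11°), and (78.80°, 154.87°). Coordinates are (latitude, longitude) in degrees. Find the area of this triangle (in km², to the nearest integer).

Side lengths (central angles): a = 1.5413, b = 1.8890, c = 0.5583 rad; semiperimeter s = 1.9943.
By l'Huilier's theorem, tan(E/4) = √[tan(s/2) tan((s−a)/2) tan((s−b)/2) tan((s−c)/2)], giving spherical excess E = 0.5097 rad.
Area = E·R² = 0.5097 × (6378.14)² ≈ 20735811 km².

20735811 km²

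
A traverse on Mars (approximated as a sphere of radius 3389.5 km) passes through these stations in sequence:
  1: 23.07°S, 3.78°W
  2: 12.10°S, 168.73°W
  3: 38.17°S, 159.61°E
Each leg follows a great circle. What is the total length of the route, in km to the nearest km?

Leg 1→2: central angle 2.4761 rad, distance 8392.6 km.
Leg 2→3: central angle 0.6699 rad, distance 2270.8 km.
Total: 8392.6 + 2270.8 ≈ 10663 km.

10663 km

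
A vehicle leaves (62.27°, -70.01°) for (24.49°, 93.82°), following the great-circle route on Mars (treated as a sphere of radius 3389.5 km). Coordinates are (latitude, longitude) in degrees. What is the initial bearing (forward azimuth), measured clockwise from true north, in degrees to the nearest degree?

15°

Δλ = 163.830° = 2.8594 rad.
y = sin Δλ · cos φ₂ = (0.2785)(0.9100) = 0.2534
x = cos φ₁ sin φ₂ − sin φ₁ cos φ₂ cos Δλ = (0.4653)(0.4145) − (0.8852)(0.9100)(-0.9604) = 0.9665
θ = atan2(y, x) = 14.69°, so the bearing is 15°.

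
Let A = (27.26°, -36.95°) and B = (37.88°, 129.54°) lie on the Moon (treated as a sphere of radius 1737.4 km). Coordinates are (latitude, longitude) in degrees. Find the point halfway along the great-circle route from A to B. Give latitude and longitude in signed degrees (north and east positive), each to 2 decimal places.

78.36°, 19.67°

Central angle δ = 1.9834 rad. Interpolating on the sphere with fraction f = 0.5:
P = [sin((1−f)δ)·A + sin(fδ)·B] / sin δ = 0.9136·A + 0.9136·B in Cartesian coordinates,
giving P = (0.1900, 0.0679, 0.9794), i.e. latitude 78.36°, longitude 19.67°.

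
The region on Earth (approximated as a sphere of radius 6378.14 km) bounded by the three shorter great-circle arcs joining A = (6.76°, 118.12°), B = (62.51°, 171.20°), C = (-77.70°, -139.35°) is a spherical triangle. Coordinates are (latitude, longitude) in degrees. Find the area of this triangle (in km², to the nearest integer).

Side lengths (central angles): a = 2.5028, b = 1.7324, c = 1.1812 rad; semiperimeter s = 2.7082.
By l'Huilier's theorem, tan(E/4) = √[tan(s/2) tan((s−a)/2) tan((s−b)/2) tan((s−c)/2)], giving spherical excess E = 1.8150 rad.
Area = E·R² = 1.8150 × (6378.14)² ≈ 73834818 km².

73834818 km²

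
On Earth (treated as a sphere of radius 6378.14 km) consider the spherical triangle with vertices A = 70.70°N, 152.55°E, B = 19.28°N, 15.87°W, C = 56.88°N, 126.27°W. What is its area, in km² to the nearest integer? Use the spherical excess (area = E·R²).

23376245 km²

Side lengths (central angles): a = 1.4739, b = 0.6126, c = 1.5648 rad; semiperimeter s = 1.8256.
By l'Huilier's theorem, tan(E/4) = √[tan(s/2) tan((s−a)/2) tan((s−b)/2) tan((s−c)/2)], giving spherical excess E = 0.5746 rad.
Area = E·R² = 0.5746 × (6378.14)² ≈ 23376245 km².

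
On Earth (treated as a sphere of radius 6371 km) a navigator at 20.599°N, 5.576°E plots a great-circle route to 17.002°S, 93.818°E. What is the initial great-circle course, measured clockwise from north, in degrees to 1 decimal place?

With φ₁ = 0.3595, φ₂ = -0.2967, Δλ = 1.5401 rad, the forward-azimuth formula gives
θ = atan2( sin Δλ cos φ₂ , cos φ₁ sin φ₂ − sin φ₁ cos φ₂ cos Δλ ) = atan2(0.9558, -0.2840) = 106.55°.
So the initial bearing is 106.5°.

106.5°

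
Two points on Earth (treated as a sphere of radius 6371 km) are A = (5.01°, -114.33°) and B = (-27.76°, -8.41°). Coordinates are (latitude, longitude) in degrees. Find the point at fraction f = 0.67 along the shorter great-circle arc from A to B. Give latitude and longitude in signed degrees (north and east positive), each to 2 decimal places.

The central angle between A and B is δ = 1.8572 rad.
With f = 0.67, the slerp weights are sin((1−f)δ)/sin δ = 0.5996 and sin(fδ)/sin δ = 0.9874.
Weighted sum of the unit vectors: (0.5996)·(-0.4104,-0.9077,0.0873) + (0.9874)·(0.8754,-0.1294,-0.4658) = (0.6182, -0.6721, -0.4075).
Converting back: φ = atan2(z, √(x²+y²)) = -24.05°, λ = atan2(y, x) = -47.39°.

-24.05°, -47.39°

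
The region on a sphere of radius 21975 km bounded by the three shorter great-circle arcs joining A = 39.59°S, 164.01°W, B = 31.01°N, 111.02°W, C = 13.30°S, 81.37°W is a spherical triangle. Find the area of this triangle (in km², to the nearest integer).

367562745 km²

Side lengths (central angles): a = 0.9193, b = 1.3257, c = 1.5015 rad; semiperimeter s = 1.8732.
By l'Huilier's theorem, tan(E/4) = √[tan(s/2) tan((s−a)/2) tan((s−b)/2) tan((s−c)/2)], giving spherical excess E = 0.7612 rad.
Area = E·R² = 0.7612 × (21975)² ≈ 367562745 km².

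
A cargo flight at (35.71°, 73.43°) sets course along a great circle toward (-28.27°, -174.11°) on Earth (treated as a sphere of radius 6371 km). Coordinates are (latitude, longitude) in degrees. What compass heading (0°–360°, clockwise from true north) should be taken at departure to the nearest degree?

With φ₁ = 0.6233, φ₂ = -0.4934, Δλ = 1.9628 rad, the forward-azimuth formula gives
θ = atan2( sin Δλ cos φ₂ , cos φ₁ sin φ₂ − sin φ₁ cos φ₂ cos Δλ ) = atan2(0.8139, -0.1882) = 103.02°.
So the initial bearing is 103°.

103°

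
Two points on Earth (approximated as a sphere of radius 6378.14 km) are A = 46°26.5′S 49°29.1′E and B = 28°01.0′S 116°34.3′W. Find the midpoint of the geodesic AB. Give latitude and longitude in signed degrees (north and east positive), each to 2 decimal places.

The central angle between A and B is δ = 1.8235 rad.
With f = 0.5, the slerp weights are sin((1−f)δ)/sin δ = 0.8165 and sin(fδ)/sin δ = 0.8165.
Weighted sum of the unit vectors: (0.8165)·(0.4477,0.5239,-0.7247) + (0.8165)·(-0.3949,-0.7896,-0.4697) = (0.0431, -0.2169, -0.9752).
Converting back: φ = atan2(z, √(x²+y²)) = -77.22°, λ = atan2(y, x) = -78.77°.

-77.22°, -78.77°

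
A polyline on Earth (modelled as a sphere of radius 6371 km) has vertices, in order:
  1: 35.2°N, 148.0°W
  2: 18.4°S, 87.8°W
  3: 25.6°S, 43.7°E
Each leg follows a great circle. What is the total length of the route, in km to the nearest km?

21547 km

Leg 1→2: central angle 1.3660 rad, distance 8702.7 km.
Leg 2→3: central angle 2.0160 rad, distance 12843.9 km.
Total: 8702.7 + 12843.9 ≈ 21547 km.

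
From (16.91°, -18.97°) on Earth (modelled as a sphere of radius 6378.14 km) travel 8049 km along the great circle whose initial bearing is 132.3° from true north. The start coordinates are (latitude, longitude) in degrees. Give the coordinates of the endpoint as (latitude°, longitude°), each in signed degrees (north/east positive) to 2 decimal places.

-31.67°, 36.92°

Angular distance δ = d/R = 8049/6378.14 = 1.26197 rad; initial bearing θ = 2.3091 rad.
sin φ₂ = sin φ₁ cos δ + cos φ₁ sin δ cos θ = (0.2909)(0.3039) + (0.9568)(0.9527)(-0.6730) = -0.5250, so φ₂ = -31.67°.
Δλ = atan2(sin θ sin δ cos φ₁, cos δ − sin φ₁ sin φ₂) = atan2(0.6742, 0.4567) = 55.888°.
λ₂ = -18.970° + 55.888° = 36.92°.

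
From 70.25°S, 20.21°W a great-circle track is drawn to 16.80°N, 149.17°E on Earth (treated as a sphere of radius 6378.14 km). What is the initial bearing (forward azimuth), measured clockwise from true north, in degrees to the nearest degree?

Δλ = 169.380° = 2.9562 rad.
y = sin Δλ · cos φ₂ = (0.1843)(0.9573) = 0.1764
x = cos φ₁ sin φ₂ − sin φ₁ cos φ₂ cos Δλ = (0.3379)(0.2890) − (-0.9412)(0.9573)(-0.9829) = -0.7879
θ = atan2(y, x) = 167.38°, so the bearing is 167°.

167°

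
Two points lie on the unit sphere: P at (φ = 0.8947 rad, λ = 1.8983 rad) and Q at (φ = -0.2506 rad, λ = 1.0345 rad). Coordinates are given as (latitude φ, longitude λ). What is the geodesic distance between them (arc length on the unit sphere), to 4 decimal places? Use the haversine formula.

In radians: φ₁ = 0.8947, φ₂ = -0.2506, Δλ = -49.492° = -0.8638 rad.
Haversine: a = sin²(Δφ/2) + cos φ₁ cos φ₂ sin²(Δλ/2) = 0.2936 + (0.6258)(0.9688)(0.1752) = 0.39984.
Central angle c = 2·arcsin(√a) = 1.36910 rad.
On the unit sphere the arc length equals the central angle: 1.3691.

1.3691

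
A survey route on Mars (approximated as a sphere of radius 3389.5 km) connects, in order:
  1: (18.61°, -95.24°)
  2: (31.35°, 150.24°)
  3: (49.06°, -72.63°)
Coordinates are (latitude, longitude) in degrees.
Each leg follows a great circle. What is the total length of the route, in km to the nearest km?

11285 km

Leg 1→2: central angle 1.7415 rad, distance 5902.8 km.
Leg 2→3: central angle 1.5879 rad, distance 5382.3 km.
Total: 5902.8 + 5382.3 ≈ 11285 km.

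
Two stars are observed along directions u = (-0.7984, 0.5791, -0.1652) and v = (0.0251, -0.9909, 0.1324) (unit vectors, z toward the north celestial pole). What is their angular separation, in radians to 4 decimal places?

2.2341 rad

u·v = -0.6157; |u| = 1.0000, |v| = 1.0000.
cos θ = (u·v)/(|u||v|) = -0.6157, so θ = 2.2341 rad.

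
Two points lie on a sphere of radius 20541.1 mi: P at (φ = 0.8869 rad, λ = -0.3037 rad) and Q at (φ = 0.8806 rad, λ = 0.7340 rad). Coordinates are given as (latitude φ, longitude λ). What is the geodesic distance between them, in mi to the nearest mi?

13145 mi

In radians: φ₁ = 0.8869, φ₂ = 0.8806, Δλ = 59.456° = 1.0377 rad.
cos c = sin φ₁ sin φ₂ + cos φ₁ cos φ₂ cos Δλ = (0.7751)(0.7711) + (0.6318)(0.6367)(0.5082) = 0.80214,
so c = arccos(0.80214) = 0.63992 rad.
Distance = R·c = 20541.1 × 0.6399 ≈ 13145 mi.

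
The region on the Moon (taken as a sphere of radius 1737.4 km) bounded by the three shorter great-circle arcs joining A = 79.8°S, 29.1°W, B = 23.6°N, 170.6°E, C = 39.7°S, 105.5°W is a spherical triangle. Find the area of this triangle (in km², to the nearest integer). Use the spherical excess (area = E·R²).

3459134 km²

Side lengths (central angles): a = 1.7526, b = 0.8490, c = 2.1493 rad; semiperimeter s = 2.3755.
By l'Huilier's theorem, tan(E/4) = √[tan(s/2) tan((s−a)/2) tan((s−b)/2) tan((s−c)/2)], giving spherical excess E = 1.1460 rad.
Area = E·R² = 1.1460 × (1737.4)² ≈ 3459134 km².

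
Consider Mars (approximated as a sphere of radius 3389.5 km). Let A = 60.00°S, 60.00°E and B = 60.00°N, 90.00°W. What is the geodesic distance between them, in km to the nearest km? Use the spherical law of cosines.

9769 km

Let φ₁ = -1.0472 rad, φ₂ = 1.0472 rad, and Δλ = -2.6180 rad.
cos c = sin φ₁ sin φ₂ + cos φ₁ cos φ₂ cos Δλ = (-0.8660)(0.8660) + (0.5000)(0.5000)(-0.8660) = -0.96651,
so c = arccos(-0.96651) = 2.88205 rad.
Distance = R·c = 3389.5 × 2.8820 ≈ 9769 km.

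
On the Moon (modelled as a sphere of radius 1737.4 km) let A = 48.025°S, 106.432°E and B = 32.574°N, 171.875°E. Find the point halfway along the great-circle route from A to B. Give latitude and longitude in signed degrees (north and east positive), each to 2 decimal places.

-9.14°, 143.38°

The central angle between A and B is δ = 1.7376 rad.
With f = 0.5, the slerp weights are sin((1−f)δ)/sin δ = 0.7743 and sin(fδ)/sin δ = 0.7743.
Weighted sum of the unit vectors: (0.7743)·(-0.1892,0.6415,-0.7434) + (0.7743)·(-0.8342,0.1191,0.5384) = (-0.7924, 0.5889, -0.1588).
Converting back: φ = atan2(z, √(x²+y²)) = -9.14°, λ = atan2(y, x) = 143.38°.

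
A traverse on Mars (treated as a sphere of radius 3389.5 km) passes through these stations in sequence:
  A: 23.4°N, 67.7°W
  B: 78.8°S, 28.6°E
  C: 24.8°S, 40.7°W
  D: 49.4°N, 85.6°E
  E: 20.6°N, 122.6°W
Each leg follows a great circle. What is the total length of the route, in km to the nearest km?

24459 km

Leg A→B: central angle 1.9923 rad, distance 6752.9 km.
Leg B→C: central angle 1.0772 rad, distance 3651.2 km.
Leg C→D: central angle 2.3026 rad, distance 7804.7 km.
Leg D→E: central angle 1.8439 rad, distance 6249.9 km.
Total: 6752.9 + 3651.2 + 7804.7 + 6249.9 ≈ 24459 km.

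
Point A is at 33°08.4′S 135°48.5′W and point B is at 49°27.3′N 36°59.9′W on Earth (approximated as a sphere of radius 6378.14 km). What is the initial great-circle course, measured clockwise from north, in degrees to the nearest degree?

48°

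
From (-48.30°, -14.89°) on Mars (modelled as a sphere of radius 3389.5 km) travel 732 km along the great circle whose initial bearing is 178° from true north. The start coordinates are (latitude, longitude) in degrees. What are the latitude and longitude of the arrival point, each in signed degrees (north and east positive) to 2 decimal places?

Angular distance δ = d/R = 732/3389.5 = 0.21596 rad; initial bearing θ = 3.1067 rad.
sin φ₂ = sin φ₁ cos δ + cos φ₁ sin δ cos θ = (-0.7466)(0.9768) + (0.6652)(0.2143)(-0.9994) = -0.8718, so φ₂ = -60.66°.
Δλ = atan2(sin θ sin δ cos φ₁, cos δ − sin φ₁ sin φ₂) = atan2(0.0050, 0.3259) = 0.875°.
λ₂ = -14.890° + 0.875° = -14.02°.

-60.66°, -14.02°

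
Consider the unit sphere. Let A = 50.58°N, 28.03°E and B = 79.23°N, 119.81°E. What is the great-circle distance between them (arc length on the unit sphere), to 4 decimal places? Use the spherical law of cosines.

0.7148

With latitudes φ₁ = 50.580°, φ₂ = 79.230° and longitude difference Δλ = 91.780°:
cos c = sin φ₁ sin φ₂ + cos φ₁ cos φ₂ cos Δλ = (0.7725)(0.9824) + (0.6350)(0.1869)(-0.0311) = 0.75522,
so c = arccos(0.75522) = 0.71481 rad.
On the unit sphere the arc length equals the central angle: 0.7148.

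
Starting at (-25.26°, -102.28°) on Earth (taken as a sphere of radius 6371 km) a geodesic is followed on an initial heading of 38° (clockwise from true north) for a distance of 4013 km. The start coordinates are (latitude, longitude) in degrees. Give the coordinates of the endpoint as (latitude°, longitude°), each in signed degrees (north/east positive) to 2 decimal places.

4.30°, -80.95°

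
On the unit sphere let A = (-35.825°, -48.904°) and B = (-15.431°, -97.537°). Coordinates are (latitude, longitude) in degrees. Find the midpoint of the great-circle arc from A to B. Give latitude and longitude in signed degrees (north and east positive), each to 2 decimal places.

The central angle between A and B is δ = 0.8335 rad.
With f = 0.5, the slerp weights are sin((1−f)δ)/sin δ = 0.5468 and sin(fδ)/sin δ = 0.5468.
Weighted sum of the unit vectors: (0.5468)·(0.5330,-0.6110,-0.5853) + (0.5468)·(-0.1264,-0.9556,-0.2661) = (0.2223, -0.8567, -0.4655).
Converting back: φ = atan2(z, √(x²+y²)) = -27.75°, λ = atan2(y, x) = -75.45°.

-27.75°, -75.45°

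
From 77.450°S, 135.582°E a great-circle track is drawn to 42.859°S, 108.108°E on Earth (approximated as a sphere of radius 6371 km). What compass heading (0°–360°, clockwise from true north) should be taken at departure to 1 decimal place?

325.2°

Δλ = -27.474° = -0.4795 rad.
y = sin Δλ · cos φ₂ = (-0.4613)(0.7330) = -0.3382
x = cos φ₁ sin φ₂ − sin φ₁ cos φ₂ cos Δλ = (0.2173)(-0.6802) − (-0.9761)(0.7330)(0.8872) = 0.4870
θ = atan2(y, x) = -34.78°; adding 360° gives 325.2°.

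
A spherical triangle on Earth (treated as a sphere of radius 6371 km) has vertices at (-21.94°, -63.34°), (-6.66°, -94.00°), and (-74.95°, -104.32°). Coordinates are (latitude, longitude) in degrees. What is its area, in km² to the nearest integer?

13270575 km²

Side lengths (central angles): a = 1.1964, b = 0.9972, c = 0.5811 rad; semiperimeter s = 1.3873.
By l'Huilier's theorem, tan(E/4) = √[tan(s/2) tan((s−a)/2) tan((s−b)/2) tan((s−c)/2)], giving spherical excess E = 0.3269 rad.
Area = E·R² = 0.3269 × (6371)² ≈ 13270575 km².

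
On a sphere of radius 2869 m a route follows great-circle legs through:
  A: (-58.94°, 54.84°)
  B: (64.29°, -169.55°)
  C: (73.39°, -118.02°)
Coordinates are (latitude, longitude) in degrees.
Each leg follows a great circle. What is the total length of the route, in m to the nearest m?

8941 m

Leg A→B: central angle 2.7700 rad, distance 7947.2 m.
Leg B→C: central angle 0.3465 rad, distance 994.2 m.
Total: 7947.2 + 994.2 ≈ 8941 m.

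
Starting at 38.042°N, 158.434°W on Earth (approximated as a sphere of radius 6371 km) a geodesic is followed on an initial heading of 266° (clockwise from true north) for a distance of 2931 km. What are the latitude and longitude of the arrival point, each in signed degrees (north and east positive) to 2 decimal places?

31.86°, 170.14°

Angular distance δ = d/R = 2931/6371 = 0.46005 rad; initial bearing θ = 4.6426 rad.
sin φ₂ = sin φ₁ cos δ + cos φ₁ sin δ cos θ = (0.6162)(0.8960) + (0.7876)(0.4440)(-0.0698) = 0.5278, so φ₂ = 31.86°.
Δλ = atan2(sin θ sin δ cos φ₁, cos δ − sin φ₁ sin φ₂) = atan2(-0.3488, 0.5708) = -31.430°.
λ₂ = -158.434° − 31.430° = -189.86° → 170.14° after wrapping to (−180°, 180°].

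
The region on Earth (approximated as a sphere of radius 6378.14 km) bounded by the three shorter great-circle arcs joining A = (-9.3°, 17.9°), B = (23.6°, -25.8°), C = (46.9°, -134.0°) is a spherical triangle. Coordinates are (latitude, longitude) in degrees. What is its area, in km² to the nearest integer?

Side lengths (central angles): a = 1.4739, b = 2.3643, c = 0.9409 rad; semiperimeter s = 2.3895.
By l'Huilier's theorem, tan(E/4) = √[tan(s/2) tan((s−a)/2) tan((s−b)/2) tan((s−c)/2)], giving spherical excess E = 0.4699 rad.
Area = E·R² = 0.4699 × (6378.14)² ≈ 19115628 km².

19115628 km²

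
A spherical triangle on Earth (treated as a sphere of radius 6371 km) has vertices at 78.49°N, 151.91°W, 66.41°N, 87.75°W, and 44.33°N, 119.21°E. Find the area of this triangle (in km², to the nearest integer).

Side lengths (central angles): a = 1.1753, b = 0.8127, c = 0.3687 rad; semiperimeter s = 1.1784.
By l'Huilier's theorem, tan(E/4) = √[tan(s/2) tan((s−a)/2) tan((s−b)/2) tan((s−c)/2)], giving spherical excess E = 0.0358 rad.
Area = E·R² = 0.0358 × (6371)² ≈ 1453771 km².

1453771 km²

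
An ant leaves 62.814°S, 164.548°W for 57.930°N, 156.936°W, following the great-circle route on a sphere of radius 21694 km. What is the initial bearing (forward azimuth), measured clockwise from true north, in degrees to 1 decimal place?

4.7°

Δλ = 7.612° = 0.1329 rad.
y = sin Δλ · cos φ₂ = (0.1325)(0.5310) = 0.0703
x = cos φ₁ sin φ₂ − sin φ₁ cos φ₂ cos Δλ = (0.4569)(0.8474) − (-0.8895)(0.5310)(0.9912) = 0.8553
θ = atan2(y, x) = 4.70°, so the bearing is 4.7°.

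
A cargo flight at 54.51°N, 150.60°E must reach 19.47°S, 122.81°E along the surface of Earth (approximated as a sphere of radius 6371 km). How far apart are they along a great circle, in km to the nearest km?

In radians: φ₁ = 0.9514, φ₂ = -0.3398, Δλ = -27.790° = -0.4850 rad.
cos c = sin φ₁ sin φ₂ + cos φ₁ cos φ₂ cos Δλ = (0.8142)(-0.3333) + (0.5806)(0.9428)(0.8847) = 0.21284,
so c = arccos(0.21284) = 1.35631 rad.
Distance = R·c = 6371 × 1.3563 ≈ 8641 km.

8641 km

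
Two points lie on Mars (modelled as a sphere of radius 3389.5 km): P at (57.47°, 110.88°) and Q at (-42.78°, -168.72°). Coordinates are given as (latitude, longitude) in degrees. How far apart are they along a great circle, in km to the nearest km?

7126 km

With latitudes φ₁ = 57.470°, φ₂ = -42.780° and longitude difference Δλ = 80.400°:
cos c = sin φ₁ sin φ₂ + cos φ₁ cos φ₂ cos Δλ = (0.8431)(-0.6792) + (0.5377)(0.7340)(0.1668) = -0.50681,
so c = arccos(-0.50681) = 2.10227 rad.
Distance = R·c = 3389.5 × 2.1023 ≈ 7126 km.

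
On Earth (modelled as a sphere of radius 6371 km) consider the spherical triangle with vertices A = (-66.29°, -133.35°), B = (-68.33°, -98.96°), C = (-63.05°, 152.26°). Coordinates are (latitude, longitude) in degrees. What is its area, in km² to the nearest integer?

Side lengths (central angles): a = 0.6848, b = 0.5252, c = 0.2311 rad; semiperimeter s = 0.7206.
By l'Huilier's theorem, tan(E/4) = √[tan(s/2) tan((s−a)/2) tan((s−b)/2) tan((s−c)/2)], giving spherical excess E = 0.0514 rad.
Area = E·R² = 0.0514 × (6371)² ≈ 2084609 km².

2084609 km²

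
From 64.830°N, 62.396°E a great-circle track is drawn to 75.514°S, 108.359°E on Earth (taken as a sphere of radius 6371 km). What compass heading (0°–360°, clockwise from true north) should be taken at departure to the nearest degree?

Δλ = 45.963° = 0.8022 rad.
y = sin Δλ · cos φ₂ = (0.7189)(0.2501) = 0.1798
x = cos φ₁ sin φ₂ − sin φ₁ cos φ₂ cos Δλ = (0.4253)(-0.9682) − (0.9050)(0.2501)(0.6951) = -0.5692
θ = atan2(y, x) = 162.47°, so the bearing is 162°.

162°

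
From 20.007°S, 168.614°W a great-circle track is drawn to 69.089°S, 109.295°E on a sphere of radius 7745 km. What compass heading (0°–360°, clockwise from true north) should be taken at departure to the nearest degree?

Δλ = -82.091° = -1.4328 rad.
y = sin Δλ · cos φ₂ = (-0.9905)(0.3569) = -0.3535
x = cos φ₁ sin φ₂ − sin φ₁ cos φ₂ cos Δλ = (0.9397)(-0.9341) − (-0.3421)(0.3569)(0.1376) = -0.8610
θ = atan2(y, x) = -157.68°; adding 360° gives 202°.

202°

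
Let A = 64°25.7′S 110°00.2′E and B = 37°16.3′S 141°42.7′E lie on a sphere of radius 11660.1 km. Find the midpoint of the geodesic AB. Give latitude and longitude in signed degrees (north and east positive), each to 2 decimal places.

-51.84°, 130.67°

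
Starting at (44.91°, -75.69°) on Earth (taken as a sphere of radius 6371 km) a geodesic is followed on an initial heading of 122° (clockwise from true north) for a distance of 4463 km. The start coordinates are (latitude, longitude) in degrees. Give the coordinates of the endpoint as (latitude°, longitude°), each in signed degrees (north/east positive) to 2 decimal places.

17.33°, -40.75°

Angular distance δ = d/R = 4463/6371 = 0.70052 rad; initial bearing θ = 2.1293 rad.
sin φ₂ = sin φ₁ cos δ + cos φ₁ sin δ cos θ = (0.7060)(0.7645) + (0.7082)(0.6446)(-0.5299) = 0.2978, so φ₂ = 17.33°.
Δλ = atan2(sin θ sin δ cos φ₁, cos δ − sin φ₁ sin φ₂) = atan2(0.3872, 0.5543) = 34.935°.
λ₂ = -75.690° + 34.935° = -40.75°.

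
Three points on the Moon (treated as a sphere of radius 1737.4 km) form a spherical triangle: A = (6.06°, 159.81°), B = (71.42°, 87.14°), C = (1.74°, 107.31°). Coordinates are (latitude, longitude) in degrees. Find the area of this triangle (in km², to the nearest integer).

Side lengths (central angles): a = 1.2369, b = 0.9169, c = 1.3751 rad; semiperimeter s = 1.7644.
By l'Huilier's theorem, tan(E/4) = √[tan(s/2) tan((s−a)/2) tan((s−b)/2) tan((s−c)/2)], giving spherical excess E = 0.6769 rad.
Area = E·R² = 0.6769 × (1737.4)² ≈ 2043147 km².

2043147 km²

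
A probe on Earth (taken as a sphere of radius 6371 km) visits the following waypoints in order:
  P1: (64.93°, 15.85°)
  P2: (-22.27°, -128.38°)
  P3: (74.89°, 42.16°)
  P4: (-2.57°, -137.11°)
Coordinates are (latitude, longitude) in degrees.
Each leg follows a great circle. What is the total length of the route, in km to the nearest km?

40723 km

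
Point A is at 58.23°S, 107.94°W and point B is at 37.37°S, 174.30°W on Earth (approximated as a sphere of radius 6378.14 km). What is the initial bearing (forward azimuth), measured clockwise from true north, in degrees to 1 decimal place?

Δλ = -66.360° = -1.1582 rad.
y = sin Δλ · cos φ₂ = (-0.9161)(0.7947) = -0.7280
x = cos φ₁ sin φ₂ − sin φ₁ cos φ₂ cos Δλ = (0.5265)(-0.6070) − (-0.8502)(0.7947)(0.4010) = -0.0486
θ = atan2(y, x) = -93.82°; adding 360° gives 266.2°.

266.2°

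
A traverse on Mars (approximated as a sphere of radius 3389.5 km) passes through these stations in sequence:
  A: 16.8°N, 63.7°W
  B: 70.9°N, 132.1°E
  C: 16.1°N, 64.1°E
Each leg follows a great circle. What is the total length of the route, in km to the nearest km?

9424 km

Leg A→B: central angle 1.5991 rad, distance 5420.1 km.
Leg B→C: central angle 1.1812 rad, distance 4003.7 km.
Total: 5420.1 + 4003.7 ≈ 9424 km.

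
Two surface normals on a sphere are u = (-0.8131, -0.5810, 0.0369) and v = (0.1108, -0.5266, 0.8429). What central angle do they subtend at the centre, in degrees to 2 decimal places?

75.70°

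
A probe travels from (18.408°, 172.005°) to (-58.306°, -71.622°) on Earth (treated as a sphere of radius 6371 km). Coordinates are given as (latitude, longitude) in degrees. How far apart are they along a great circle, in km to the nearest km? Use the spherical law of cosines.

With latitudes φ₁ = 18.408°, φ₂ = -58.306° and longitude difference Δλ = 116.373°:
cos c = sin φ₁ sin φ₂ + cos φ₁ cos φ₂ cos Δλ = (0.3158)(-0.8509) + (0.9488)(0.5254)(-0.4442) = -0.49013,
so c = arccos(-0.49013) = 2.08303 rad.
Distance = R·c = 6371 × 2.0830 ≈ 13271 km.

13271 km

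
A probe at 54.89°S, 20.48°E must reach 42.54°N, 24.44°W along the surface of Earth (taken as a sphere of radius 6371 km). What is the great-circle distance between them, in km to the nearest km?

Let φ₁ = -0.9580 rad, φ₂ = 0.7425 rad, and Δλ = -0.7840 rad.
Haversine: a = sin²(Δφ/2) + cos φ₁ cos φ₂ sin²(Δλ/2) = 0.5647 + (0.5751)(0.7368)(0.1460) = 0.62651.
Central angle c = 2·arcsin(√a) = 1.82659 rad.
Distance = R·c = 6371 × 1.8266 ≈ 11637 km.

11637 km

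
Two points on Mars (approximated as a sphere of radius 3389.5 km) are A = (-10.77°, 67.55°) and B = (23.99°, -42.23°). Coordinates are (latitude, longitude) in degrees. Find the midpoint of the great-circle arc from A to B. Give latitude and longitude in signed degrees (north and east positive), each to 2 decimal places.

Central angle δ = 1.9603 rad. Interpolating on the sphere with fraction f = 0.5:
P = [sin((1−f)δ)·A + sin(fδ)·B] / sin δ = 0.8978·A + 0.8978·B in Cartesian coordinates,
giving P = (0.9442, 0.2639, 0.1973), i.e. latitude 11.38°, longitude 15.61°.

11.38°, 15.61°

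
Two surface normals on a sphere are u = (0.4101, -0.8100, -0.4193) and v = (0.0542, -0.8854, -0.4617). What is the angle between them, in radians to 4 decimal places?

u·v = 0.9330; |u| = 1.0000, |v| = 1.0000.
cos θ = (u·v)/(|u||v|) = 0.9329, so θ = 0.3683 rad.

0.3683 rad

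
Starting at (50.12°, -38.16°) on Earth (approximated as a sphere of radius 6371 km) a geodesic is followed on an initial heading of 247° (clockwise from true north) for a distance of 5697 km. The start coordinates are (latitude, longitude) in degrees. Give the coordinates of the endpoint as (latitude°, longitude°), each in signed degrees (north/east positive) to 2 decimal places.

16.57°, -86.65°

Angular distance δ = d/R = 5697/6371 = 0.89421 rad; initial bearing θ = 4.3110 rad.
sin φ₂ = sin φ₁ cos δ + cos φ₁ sin δ cos θ = (0.7674)(0.6261) + (0.6412)(0.7797)(-0.3907) = 0.2851, so φ₂ = 16.57°.
Δλ = atan2(sin θ sin δ cos φ₁, cos δ − sin φ₁ sin φ₂) = atan2(-0.4602, 0.4073) = -48.488°.
λ₂ = -38.160° − 48.488° = -86.65°.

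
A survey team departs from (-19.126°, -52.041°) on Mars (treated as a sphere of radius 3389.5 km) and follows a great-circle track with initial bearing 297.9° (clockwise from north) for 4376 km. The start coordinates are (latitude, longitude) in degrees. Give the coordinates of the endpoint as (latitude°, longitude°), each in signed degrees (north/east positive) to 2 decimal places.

Angular distance δ = d/R = 4376/3389.5 = 1.29105 rad; initial bearing θ = 5.1993 rad.
sin φ₂ = sin φ₁ cos δ + cos φ₁ sin δ cos θ = (-0.3276)(0.2761) + (0.9448)(0.9611)(0.4679) = 0.3344, so φ₂ = 19.54°.
Δλ = atan2(sin θ sin δ cos φ₁, cos δ − sin φ₁ sin φ₂) = atan2(-0.8025, 0.3857) = -64.331°.
λ₂ = -52.041° − 64.331° = -116.37°.

19.54°, -116.37°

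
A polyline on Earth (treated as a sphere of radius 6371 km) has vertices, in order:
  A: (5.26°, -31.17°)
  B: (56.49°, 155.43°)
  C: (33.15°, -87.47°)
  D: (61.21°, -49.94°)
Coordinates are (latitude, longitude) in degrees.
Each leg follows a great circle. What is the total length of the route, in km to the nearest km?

Leg A→B: central angle 2.0597 rad, distance 13122.5 km.
Leg B→C: central angle 1.3229 rad, distance 8428.1 km.
Leg C→D: central angle 0.6452 rad, distance 4110.3 km.
Total: 13122.5 + 8428.1 + 4110.3 ≈ 25661 km.

25661 km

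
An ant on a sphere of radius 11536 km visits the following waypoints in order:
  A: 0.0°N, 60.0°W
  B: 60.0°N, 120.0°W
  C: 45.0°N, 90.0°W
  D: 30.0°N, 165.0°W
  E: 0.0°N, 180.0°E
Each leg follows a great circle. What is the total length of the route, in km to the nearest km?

Leg A→B: central angle 1.3181 rad, distance 15205.8 km.
Leg B→C: central angle 0.4064 rad, distance 4688.0 km.
Leg C→D: central angle 1.0332 rad, distance 11919.3 km.
Leg D→E: central angle 0.5799 rad, distance 6689.8 km.
Total: 15205.8 + 4688.0 + 11919.3 + 6689.8 ≈ 38503 km.

38503 km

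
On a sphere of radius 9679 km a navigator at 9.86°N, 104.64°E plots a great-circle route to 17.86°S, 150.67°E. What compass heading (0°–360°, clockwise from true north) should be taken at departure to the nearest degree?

Δλ = 46.030° = 0.8034 rad.
y = sin Δλ · cos φ₂ = (0.7197)(0.9518) = 0.6850
x = cos φ₁ sin φ₂ − sin φ₁ cos φ₂ cos Δλ = (0.9852)(-0.3067) − (0.1712)(0.9518)(0.6943) = -0.4153
θ = atan2(y, x) = 121.23°, so the bearing is 121°.

121°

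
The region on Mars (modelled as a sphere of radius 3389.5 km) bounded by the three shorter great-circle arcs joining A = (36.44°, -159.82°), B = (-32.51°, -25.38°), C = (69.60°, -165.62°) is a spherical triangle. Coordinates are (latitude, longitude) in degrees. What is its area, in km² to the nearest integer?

Side lengths (central angles): a = 2.3887, b = 0.5814, c = 2.4885 rad; semiperimeter s = 2.7293.
By l'Huilier's theorem, tan(E/4) = √[tan(s/2) tan((s−a)/2) tan((s−b)/2) tan((s−c)/2)], giving spherical excess E = 1.6188 rad.
Area = E·R² = 1.6188 × (3389.5)² ≈ 18597635 km².

18597635 km²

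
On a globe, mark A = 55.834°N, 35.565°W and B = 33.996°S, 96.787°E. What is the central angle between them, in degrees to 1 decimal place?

140.9°

Let φ₁ = 0.9745 rad, φ₂ = -0.5933 rad, and Δλ = 2.3100 rad.
Haversine: a = sin²(Δφ/2) + cos φ₁ cos φ₂ sin²(Δλ/2) = 0.4985 + (0.5616)(0.8291)(0.8368) = 0.88815.
Central angle c = 2·arcsin(√a) = 2.45958 rad.
So the angular separation is 140.9°.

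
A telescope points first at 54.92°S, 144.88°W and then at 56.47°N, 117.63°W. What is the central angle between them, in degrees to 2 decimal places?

113.57°

With latitudes φ₁ = -54.920°, φ₂ = 56.470° and longitude difference Δλ = 27.250°:
Haversine: a = sin²(Δφ/2) + cos φ₁ cos φ₂ sin²(Δλ/2) = 0.6824 + (0.5747)(0.5524)(0.0555) = 0.69997.
Central angle c = 2·arcsin(√a) = 1.98226 rad.
So the angular separation is 113.57°.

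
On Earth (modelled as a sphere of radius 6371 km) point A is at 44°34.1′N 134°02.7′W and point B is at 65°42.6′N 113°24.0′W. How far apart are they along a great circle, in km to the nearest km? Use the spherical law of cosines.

Let φ₁ = 0.7779 rad, φ₂ = 1.1469 rad, and Δλ = 0.3603 rad.
cos c = sin φ₁ sin φ₂ + cos φ₁ cos φ₂ cos Δλ = (0.7018)(0.9115) + (0.7124)(0.4114)(0.9358) = 0.91387,
so c = arccos(0.91387) = 0.41807 rad.
Distance = R·c = 6371 × 0.4181 ≈ 2664 km.

2664 km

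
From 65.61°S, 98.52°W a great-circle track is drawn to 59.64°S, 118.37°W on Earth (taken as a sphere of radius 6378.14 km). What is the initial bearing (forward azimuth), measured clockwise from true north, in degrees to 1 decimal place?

294.1°

Δλ = -19.850° = -0.3464 rad.
y = sin Δλ · cos φ₂ = (-0.3396)(0.5054) = -0.1716
x = cos φ₁ sin φ₂ − sin φ₁ cos φ₂ cos Δλ = (0.4129)(-0.8629) − (-0.9108)(0.5054)(0.9406) = 0.0767
θ = atan2(y, x) = -65.93°; adding 360° gives 294.1°.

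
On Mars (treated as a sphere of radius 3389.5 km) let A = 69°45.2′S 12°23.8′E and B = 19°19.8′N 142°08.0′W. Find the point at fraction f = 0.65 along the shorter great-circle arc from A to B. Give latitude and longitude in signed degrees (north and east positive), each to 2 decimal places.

-24.47°, -133.85°

Central angle δ = 2.2210 rad. Interpolating on the sphere with fraction f = 0.65:
P = [sin((1−f)δ)·A + sin(fδ)·B] / sin δ = 0.8812·A + 1.2462·B in Cartesian coordinates,
giving P = (-0.6305, -0.6564, -0.4143), i.e. latitude -24.47°, longitude -133.85°.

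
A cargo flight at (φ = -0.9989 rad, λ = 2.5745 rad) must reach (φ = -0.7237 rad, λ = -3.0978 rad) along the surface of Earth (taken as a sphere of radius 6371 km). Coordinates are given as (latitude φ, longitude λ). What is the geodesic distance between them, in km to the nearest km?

3030 km

With latitudes φ₁ = -57.233°, φ₂ = -41.465° and longitude difference Δλ = 35.001°:
cos c = sin φ₁ sin φ₂ + cos φ₁ cos φ₂ cos Δλ = (-0.8409)(-0.6622) + (0.5412)(0.7494)(0.8191) = 0.88902,
so c = arccos(0.88902) = 0.47560 rad.
Distance = R·c = 6371 × 0.4756 ≈ 3030 km.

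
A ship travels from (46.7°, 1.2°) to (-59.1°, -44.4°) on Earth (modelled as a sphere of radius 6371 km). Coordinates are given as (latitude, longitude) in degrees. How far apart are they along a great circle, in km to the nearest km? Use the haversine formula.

Let φ₁ = 0.8151 rad, φ₂ = -1.0315 rad, and Δλ = -0.7959 rad.
Haversine: a = sin²(Δφ/2) + cos φ₁ cos φ₂ sin²(Δλ/2) = 0.6361 + (0.6858)(0.5135)(0.1502) = 0.68903.
Central angle c = 2·arcsin(√a) = 1.95849 rad.
Distance = R·c = 6371 × 1.9585 ≈ 12478 km.

12478 km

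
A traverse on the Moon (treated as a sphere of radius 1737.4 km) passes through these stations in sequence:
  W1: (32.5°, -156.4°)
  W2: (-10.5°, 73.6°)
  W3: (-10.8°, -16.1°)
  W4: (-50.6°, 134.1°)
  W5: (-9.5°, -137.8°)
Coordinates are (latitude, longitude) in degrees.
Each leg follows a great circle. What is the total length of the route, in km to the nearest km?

12484 km

Leg W1→W2: central angle 2.2536 rad, distance 3915.4 km.
Leg W2→W3: central angle 1.5316 rad, distance 2661.0 km.
Leg W3→W4: central angle 1.9782 rad, distance 3437.0 km.
Leg W4→W5: central angle 1.4220 rad, distance 2470.5 km.
Total: 3915.4 + 2661.0 + 3437.0 + 2470.5 ≈ 12484 km.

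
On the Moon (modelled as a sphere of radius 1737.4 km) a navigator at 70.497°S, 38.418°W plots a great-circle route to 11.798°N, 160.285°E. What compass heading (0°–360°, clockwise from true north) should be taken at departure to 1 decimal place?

With φ₁ = -1.2304, φ₂ = 0.2059, Δλ = -2.8152 rad, the forward-azimuth formula gives
θ = atan2( sin Δλ cos φ₂ , cos φ₁ sin φ₂ − sin φ₁ cos φ₂ cos Δλ ) = atan2(-0.3139, -0.8057) = -158.72°.
Adding 360° brings this into [0°, 360°): 201.3°.

201.3°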